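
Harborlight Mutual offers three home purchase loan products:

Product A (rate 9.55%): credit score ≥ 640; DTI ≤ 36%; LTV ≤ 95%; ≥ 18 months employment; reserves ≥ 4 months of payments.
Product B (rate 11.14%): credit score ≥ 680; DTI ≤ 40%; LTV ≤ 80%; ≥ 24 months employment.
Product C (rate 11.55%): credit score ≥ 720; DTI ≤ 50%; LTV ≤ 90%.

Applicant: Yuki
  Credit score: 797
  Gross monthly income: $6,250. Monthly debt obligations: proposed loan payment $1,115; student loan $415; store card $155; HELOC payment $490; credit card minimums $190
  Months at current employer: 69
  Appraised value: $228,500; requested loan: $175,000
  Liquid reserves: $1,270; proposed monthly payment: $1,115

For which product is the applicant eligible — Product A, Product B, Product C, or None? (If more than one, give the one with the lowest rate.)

Product B

Total debts = (1,115 + 415 + 155 + 490 + 190) = 2,365; DTI = 2,365/6,250 = 37.8%.
LTV = 175,000/228,500 = 76.6%.
Reserves = 1,270/1,115 = 1.1 months.
Product A: score 797 ≥ 640; DTI 37.8% > 36%; LTV 76.6% ≤ 95%; employment 69 ≥ 18 mo; reserves 1.1 < 4 mo → does not qualify.
Product B: score 797 ≥ 680; DTI 37.8% ≤ 40%; LTV 76.6% ≤ 80%; employment 69 ≥ 24 mo → qualifies.
Product C: score 797 ≥ 720; DTI 37.8% ≤ 50%; LTV 76.6% ≤ 90% → qualifies.
Qualifying: Product B, Product C. Lowest rate is 11.14% → Product B.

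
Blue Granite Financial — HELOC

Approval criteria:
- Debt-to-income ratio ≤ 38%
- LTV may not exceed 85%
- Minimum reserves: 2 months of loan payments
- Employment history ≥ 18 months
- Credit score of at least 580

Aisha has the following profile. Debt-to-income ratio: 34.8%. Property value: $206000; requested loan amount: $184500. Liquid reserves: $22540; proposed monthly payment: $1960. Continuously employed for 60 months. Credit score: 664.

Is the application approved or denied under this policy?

Denied

Debt-to-income 34.8% vs 38% cap — pass
LTV: 184,500 ÷ 206,000 = 89.6%, exceeds 85% cap
Reserves = 22,540/1,960 = 11.5 months ≥ 2
Employment 60 ≥ 18 months
Credit score 664 ≥ 580 (meets)
Fails on LTV.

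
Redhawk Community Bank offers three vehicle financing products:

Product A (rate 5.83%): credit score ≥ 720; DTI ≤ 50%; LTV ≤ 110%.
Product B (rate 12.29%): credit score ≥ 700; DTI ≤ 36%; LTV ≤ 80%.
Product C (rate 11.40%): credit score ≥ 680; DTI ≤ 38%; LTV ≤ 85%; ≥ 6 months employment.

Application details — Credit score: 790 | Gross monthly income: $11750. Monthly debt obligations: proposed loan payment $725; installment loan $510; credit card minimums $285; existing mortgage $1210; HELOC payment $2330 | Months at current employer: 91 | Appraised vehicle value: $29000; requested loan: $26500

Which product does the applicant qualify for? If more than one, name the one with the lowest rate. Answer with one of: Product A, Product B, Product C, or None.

Product A

Total debts = (725 + 510 + 285 + 1,210 + 2,330) = 5,060; DTI = 5,060/11,750 = 43.1%.
LTV = 26,500/29,000 = 91.4%.
Product A: score 790 ≥ 720; DTI 43.1% ≤ 50%; LTV 91.4% ≤ 110% → qualifies.
Product B: score 790 ≥ 700; DTI 43.1% > 36%; LTV 91.4% > 80% → does not qualify.
Product C: score 790 ≥ 680; DTI 43.1% > 38%; LTV 91.4% > 85%; employment 91 ≥ 6 mo → does not qualify.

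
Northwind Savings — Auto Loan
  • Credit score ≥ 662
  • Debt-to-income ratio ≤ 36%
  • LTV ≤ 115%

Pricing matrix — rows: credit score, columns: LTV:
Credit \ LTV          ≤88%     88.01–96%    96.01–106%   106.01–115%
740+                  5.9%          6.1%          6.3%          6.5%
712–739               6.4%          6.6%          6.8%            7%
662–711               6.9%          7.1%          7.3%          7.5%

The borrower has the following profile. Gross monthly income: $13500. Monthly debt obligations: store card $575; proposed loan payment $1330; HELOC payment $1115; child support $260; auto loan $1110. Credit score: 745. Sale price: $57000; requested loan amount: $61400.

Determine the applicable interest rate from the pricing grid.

6.5%

Credit score 745 ≥ 662; Total monthly debts = (575 + 1,330 + 1,115 + 260 + 1,110) = 4,390. DTI: 4,390 ÷ 13,500 = 32.5%, within the 36% cap
LTV: 61,400 ÷ 57,000 = 107.7%, within 115% cap
Credit 745 → row 740+; LTV 107.7% → column 106.01–115%. Grid cell → 6.5%.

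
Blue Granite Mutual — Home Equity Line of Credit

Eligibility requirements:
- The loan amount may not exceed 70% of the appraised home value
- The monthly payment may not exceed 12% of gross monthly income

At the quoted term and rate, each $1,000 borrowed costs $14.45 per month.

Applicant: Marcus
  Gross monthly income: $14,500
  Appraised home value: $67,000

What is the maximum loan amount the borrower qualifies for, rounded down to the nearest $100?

$46,900

Payment cap: 12% × $14,500 = $1,740/month.
At $14.45 per $1,000, that supports 1,740/14.45 × 1,000 ≈ $120,415 → $120,400.
LTV cap: 70% × $67,000 = $46,900 → $46,900.
Binding constraint: loan-to-value.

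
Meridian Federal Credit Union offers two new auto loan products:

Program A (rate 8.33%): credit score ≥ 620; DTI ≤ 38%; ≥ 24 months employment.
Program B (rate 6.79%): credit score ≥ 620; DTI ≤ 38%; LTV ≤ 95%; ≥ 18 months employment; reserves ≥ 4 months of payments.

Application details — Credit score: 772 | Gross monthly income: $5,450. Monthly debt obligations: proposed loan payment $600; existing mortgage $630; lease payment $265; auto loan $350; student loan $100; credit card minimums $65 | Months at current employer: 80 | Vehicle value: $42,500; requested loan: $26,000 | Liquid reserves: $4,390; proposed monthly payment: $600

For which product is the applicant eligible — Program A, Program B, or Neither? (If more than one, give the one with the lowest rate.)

Total debts = (600 + 630 + 265 + 350 + 100 + 65) = 2,010; DTI = 2,010/5,450 = 36.9%.
LTV = 26,000/42,500 = 61.2%.
Reserves = 4,390/600 = 7.3 months.
Program A: score 772 ≥ 620; DTI 36.9% ≤ 38%; employment 80 ≥ 24 mo → qualifies.
Program B: score 772 ≥ 620; DTI 36.9% ≤ 38%; LTV 61.2% ≤ 95%; employment 80 ≥ 18 mo; reserves 7.3 ≥ 4 mo → qualifies.
Qualifying: Program A, Program B. Lowest rate is 6.79% → Program B.

Program B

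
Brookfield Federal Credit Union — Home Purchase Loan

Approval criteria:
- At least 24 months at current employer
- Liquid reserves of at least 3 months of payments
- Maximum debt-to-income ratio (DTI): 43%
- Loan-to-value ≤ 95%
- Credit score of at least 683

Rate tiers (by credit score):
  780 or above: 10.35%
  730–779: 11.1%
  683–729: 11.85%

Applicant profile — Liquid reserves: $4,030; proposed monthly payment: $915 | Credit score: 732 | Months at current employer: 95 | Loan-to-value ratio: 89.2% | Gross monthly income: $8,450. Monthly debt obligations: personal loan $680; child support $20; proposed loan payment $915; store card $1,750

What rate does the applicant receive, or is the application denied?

Credit score 732 ≥ 683 (meets minimum)
Total monthly debts = (680 + 20 + 915 + 1,750) = 3,365. DTI = 3,365/8,450 = 39.8% ≤ 43%
Employment 95 ≥ 24 months
LTV 89.2% — within 95%
Reserves = 4,030/915 = 4.4 months ≥ 3
All requirements met. Score 732 falls in the 730–779 tier → 11.1%.

Approved at 11.1%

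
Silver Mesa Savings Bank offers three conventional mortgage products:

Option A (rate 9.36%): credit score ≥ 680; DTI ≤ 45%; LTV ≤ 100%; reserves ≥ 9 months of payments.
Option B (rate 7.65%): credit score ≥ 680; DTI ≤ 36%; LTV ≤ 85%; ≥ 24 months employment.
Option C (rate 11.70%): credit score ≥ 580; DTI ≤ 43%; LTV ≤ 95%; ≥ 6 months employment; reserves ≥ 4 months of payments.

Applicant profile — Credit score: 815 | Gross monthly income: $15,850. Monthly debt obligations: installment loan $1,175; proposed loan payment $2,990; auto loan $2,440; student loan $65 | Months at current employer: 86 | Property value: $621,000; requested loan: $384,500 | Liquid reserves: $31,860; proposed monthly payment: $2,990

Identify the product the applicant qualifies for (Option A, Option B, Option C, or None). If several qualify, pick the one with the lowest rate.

Option A

Total debts = (1,175 + 2,990 + 2,440 + 65) = 6,670; DTI = 6,670/15,850 = 42.1%.
LTV = 384,500/621,000 = 61.9%.
Reserves = 31,860/2,990 = 10.7 months.
Option A: score 815 ≥ 680; DTI 42.1% ≤ 45%; LTV 61.9% ≤ 100%; reserves 10.7 ≥ 9 mo → qualifies.
Option B: score 815 ≥ 680; DTI 42.1% > 36%; LTV 61.9% ≤ 85%; employment 86 ≥ 24 mo → does not qualify.
Option C: score 815 ≥ 580; DTI 42.1% ≤ 43%; LTV 61.9% ≤ 95%; employment 86 ≥ 6 mo; reserves 10.7 ≥ 4 mo → qualifies.
Qualifying: Option A, Option C. Lowest rate is 9.36% → Option A.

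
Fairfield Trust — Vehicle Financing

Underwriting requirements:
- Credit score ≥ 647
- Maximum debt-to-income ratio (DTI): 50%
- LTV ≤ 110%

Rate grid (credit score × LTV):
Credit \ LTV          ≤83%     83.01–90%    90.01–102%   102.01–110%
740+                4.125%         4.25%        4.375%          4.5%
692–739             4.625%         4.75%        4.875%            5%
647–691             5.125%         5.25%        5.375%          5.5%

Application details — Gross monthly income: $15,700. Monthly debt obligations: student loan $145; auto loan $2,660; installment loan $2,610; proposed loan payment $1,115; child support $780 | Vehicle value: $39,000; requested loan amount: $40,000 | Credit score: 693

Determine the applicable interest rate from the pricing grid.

5%

Credit score 693 ≥ 647; Total monthly debts = (145 + 2,660 + 2,610 + 1,115 + 780) = 7,310. DTI: 7,310 ÷ 15,700 = 46.6%, within the 50% cap
LTV = 40,000/39,000 = 102.6% ≤ 110%
Row: 693 falls in 692–739. Column: 102.6% falls in 102.01–110%. Rate = 5%.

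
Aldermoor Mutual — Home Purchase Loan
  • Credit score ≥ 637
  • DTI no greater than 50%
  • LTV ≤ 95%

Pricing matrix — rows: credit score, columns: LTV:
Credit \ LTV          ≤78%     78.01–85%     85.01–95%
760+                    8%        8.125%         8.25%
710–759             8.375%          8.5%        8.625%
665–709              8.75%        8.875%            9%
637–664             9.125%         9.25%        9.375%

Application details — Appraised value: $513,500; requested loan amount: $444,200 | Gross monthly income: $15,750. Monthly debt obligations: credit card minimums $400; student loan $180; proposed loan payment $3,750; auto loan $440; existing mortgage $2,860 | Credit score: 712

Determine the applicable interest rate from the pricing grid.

Credit score 712 ≥ 637; Total monthly debts = (400 + 180 + 3,750 + 440 + 2,860) = 7,630. Debt-to-income = 7,630/15,750 = 48.4% — meets 50% limit
Loan-to-value = 444,200/513,500 = 86.5% — pass (95% max)
Score 712 is in the 710–759 band; LTV 86.5% is in the 85.01–95% band → 8.625%.

8.625%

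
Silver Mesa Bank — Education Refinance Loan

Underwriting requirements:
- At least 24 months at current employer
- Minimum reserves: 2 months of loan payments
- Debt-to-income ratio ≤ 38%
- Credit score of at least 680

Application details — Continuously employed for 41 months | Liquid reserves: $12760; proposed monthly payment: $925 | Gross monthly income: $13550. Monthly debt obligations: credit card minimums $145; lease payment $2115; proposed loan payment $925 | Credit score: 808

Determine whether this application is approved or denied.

Approved

Employment 41 ≥ 24 months
Reserves: 12,760 ÷ 925 = 13.8 months (meets 2-month minimum)
Total monthly debts = (145 + 2,115 + 925) = 3,185. Debt-to-income = 3,185/13,550 = 23.5% — meets 38% limit
Credit score 808 ≥ 680 (meets)
All criteria satisfied.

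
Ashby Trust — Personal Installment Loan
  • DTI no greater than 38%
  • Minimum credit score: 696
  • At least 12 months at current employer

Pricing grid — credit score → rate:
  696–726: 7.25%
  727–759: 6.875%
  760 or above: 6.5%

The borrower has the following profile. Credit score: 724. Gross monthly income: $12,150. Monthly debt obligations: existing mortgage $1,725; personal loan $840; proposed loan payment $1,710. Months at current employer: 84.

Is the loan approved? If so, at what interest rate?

Credit score 724 ≥ 696 (meets minimum)
Employment 84 ≥ 12 months
Total monthly debts = (1,725 + 840 + 1,710) = 4,275. DTI = 4,275/12,150 = 35.2% ≤ 38%
All requirements met. Score 724 falls in the 696–726 tier → 7.25%.

Approved at 7.25%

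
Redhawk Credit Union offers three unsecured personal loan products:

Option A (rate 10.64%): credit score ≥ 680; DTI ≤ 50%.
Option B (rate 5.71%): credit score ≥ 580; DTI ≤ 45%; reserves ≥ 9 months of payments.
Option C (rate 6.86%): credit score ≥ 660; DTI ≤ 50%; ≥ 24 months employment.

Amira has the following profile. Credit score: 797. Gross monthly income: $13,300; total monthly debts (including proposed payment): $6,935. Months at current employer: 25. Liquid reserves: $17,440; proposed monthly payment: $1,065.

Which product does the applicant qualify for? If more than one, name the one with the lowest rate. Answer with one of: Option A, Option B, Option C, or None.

None

DTI = 6,935/13,300 = 52.1%.
Reserves = 17,440/1,065 = 16.4 months.
Option A: score 797 ≥ 680; DTI 52.1% > 50% → does not qualify.
Option B: score 797 ≥ 580; DTI 52.1% > 45%; reserves 16.4 ≥ 9 mo → does not qualify.
Option C: score 797 ≥ 660; DTI 52.1% > 50%; employment 25 ≥ 24 mo → does not qualify.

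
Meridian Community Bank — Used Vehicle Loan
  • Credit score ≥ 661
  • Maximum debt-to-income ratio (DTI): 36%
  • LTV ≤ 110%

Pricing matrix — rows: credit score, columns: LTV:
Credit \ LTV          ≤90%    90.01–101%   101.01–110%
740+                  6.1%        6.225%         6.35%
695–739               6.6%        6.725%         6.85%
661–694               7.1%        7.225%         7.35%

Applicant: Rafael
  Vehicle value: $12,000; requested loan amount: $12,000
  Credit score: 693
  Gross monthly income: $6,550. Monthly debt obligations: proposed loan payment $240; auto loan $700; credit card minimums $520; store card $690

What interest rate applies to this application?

7.225%

Credit score 693 ≥ 661; Total monthly debts = (240 + 700 + 520 + 690) = 2,150. Debt-to-income = 2,150/6,550 = 32.8% — meets 36% limit
LTV: 12,000 ÷ 12,000 = 100%, within 110% cap
Row: 693 falls in 661–694. Column: 100% falls in 90.01–101%. Rate = 7.225%.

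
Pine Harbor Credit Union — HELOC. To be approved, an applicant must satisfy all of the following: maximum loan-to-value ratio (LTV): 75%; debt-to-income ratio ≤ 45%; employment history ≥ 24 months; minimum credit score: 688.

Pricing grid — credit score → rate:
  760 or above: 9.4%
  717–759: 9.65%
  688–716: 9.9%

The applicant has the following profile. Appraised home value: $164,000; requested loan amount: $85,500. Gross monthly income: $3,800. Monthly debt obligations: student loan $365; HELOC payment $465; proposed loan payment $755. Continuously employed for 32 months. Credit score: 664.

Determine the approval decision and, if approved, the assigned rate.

Denied

Credit score 664 < 688 (below minimum)
Loan-to-value = 85,500/164,000 = 52.1% — pass (75% max)
Employment 32 ≥ 24 months
Total monthly debts = (365 + 465 + 755) = 1,585. DTI: 1,585 ÷ 3,800 = 41.7%, within the 45% cap
Not all requirements met → denied.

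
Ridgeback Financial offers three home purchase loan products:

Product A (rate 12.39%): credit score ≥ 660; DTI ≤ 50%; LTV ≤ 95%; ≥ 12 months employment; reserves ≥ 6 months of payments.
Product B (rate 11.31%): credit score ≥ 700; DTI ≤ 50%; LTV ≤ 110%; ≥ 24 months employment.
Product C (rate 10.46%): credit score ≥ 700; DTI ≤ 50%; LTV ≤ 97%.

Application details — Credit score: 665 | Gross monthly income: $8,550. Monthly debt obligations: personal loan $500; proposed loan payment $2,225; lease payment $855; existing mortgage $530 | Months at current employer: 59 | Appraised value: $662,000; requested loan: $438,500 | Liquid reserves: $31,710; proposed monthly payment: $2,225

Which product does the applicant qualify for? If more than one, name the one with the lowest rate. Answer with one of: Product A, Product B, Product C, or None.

Total debts = (500 + 2,225 + 855 + 530) = 4,110; DTI = 4,110/8,550 = 48.1%.
LTV = 438,500/662,000 = 66.2%.
Reserves = 31,710/2,225 = 14.3 months.
Product A: score 665 ≥ 660; DTI 48.1% ≤ 50%; LTV 66.2% ≤ 95%; employment 59 ≥ 12 mo; reserves 14.3 ≥ 6 mo → qualifies.
Product B: score 665 < 700; DTI 48.1% ≤ 50%; LTV 66.2% ≤ 110%; employment 59 ≥ 24 mo → does not qualify.
Product C: score 665 < 700; DTI 48.1% ≤ 50%; LTV 66.2% ≤ 97% → does not qualify.

Product A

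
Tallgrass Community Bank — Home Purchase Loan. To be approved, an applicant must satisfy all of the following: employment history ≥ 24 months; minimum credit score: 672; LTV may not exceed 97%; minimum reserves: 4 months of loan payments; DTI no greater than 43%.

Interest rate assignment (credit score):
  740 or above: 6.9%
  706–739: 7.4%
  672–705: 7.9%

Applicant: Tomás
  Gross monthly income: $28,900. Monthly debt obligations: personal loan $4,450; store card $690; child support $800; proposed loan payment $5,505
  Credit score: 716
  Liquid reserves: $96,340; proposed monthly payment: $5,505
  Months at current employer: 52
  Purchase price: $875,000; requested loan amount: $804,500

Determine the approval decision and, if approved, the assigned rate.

Credit score 716 ≥ 672 (meets minimum)
Reserves = 96,340/5,505 = 17.5 months ≥ 4
Employment 52 ≥ 24 months
LTV: 804,500 ÷ 875,000 = 91.9%, within 97% cap
Total monthly debts = (4,450 + 690 + 800 + 5,505) = 11,445. Debt-to-income = 11,445/28,900 = 39.6% — meets 43% limit
All requirements met. Score 716 falls in the 706–739 tier → 7.4%.

Approved at 7.4%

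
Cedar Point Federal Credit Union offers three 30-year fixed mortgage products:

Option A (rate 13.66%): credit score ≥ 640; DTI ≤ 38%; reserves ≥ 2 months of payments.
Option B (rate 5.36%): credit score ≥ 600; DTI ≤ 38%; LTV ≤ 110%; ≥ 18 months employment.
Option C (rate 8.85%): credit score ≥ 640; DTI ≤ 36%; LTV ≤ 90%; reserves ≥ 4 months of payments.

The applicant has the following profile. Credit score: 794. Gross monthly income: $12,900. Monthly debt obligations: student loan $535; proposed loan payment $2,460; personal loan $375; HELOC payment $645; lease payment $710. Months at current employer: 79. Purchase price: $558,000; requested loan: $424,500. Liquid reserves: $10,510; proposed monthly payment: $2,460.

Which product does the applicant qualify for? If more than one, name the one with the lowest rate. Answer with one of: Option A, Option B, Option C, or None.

Total debts = (535 + 2,460 + 375 + 645 + 710) = 4,725; DTI = 4,725/12,900 = 36.6%.
LTV = 424,500/558,000 = 76.1%.
Reserves = 10,510/2,460 = 4.3 months.
Option A: score 794 ≥ 640; DTI 36.6% ≤ 38%; reserves 4.3 ≥ 2 mo → qualifies.
Option B: score 794 ≥ 600; DTI 36.6% ≤ 38%; LTV 76.1% ≤ 110%; employment 79 ≥ 18 mo → qualifies.
Option C: score 794 ≥ 640; DTI 36.6% > 36%; LTV 76.1% ≤ 90%; reserves 4.3 ≥ 4 mo → does not qualify.
Qualifying: Option A, Option B. Lowest rate is 5.36% → Option B.

Option B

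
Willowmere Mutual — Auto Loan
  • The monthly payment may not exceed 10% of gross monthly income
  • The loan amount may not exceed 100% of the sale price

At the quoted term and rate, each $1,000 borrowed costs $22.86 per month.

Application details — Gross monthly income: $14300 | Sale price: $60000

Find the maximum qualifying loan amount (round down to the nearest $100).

$60,000

Payment cap: 10% × $14,300 = $1,430/month.
At $22.86 per $1,000, that supports 1,430/22.86 × 1,000 ≈ $62,554 → $62,500.
LTV cap: 100% × $60,000 = $60,000 → $60,000.
Binding constraint: loan-to-value.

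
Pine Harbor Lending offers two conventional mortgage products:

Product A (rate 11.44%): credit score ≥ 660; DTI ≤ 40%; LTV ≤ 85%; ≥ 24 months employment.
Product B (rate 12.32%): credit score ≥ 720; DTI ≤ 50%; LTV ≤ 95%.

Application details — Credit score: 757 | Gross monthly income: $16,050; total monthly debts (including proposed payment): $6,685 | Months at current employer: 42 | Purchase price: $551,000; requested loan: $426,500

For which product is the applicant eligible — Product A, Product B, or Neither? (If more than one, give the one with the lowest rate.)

DTI = 6,685/16,050 = 41.7%.
LTV = 426,500/551,000 = 77.4%.
Product A: score 757 ≥ 660; DTI 41.7% > 40%; LTV 77.4% ≤ 85%; employment 42 ≥ 24 mo → does not qualify.
Product B: score 757 ≥ 720; DTI 41.7% ≤ 50%; LTV 77.4% ≤ 95% → qualifies.

Product B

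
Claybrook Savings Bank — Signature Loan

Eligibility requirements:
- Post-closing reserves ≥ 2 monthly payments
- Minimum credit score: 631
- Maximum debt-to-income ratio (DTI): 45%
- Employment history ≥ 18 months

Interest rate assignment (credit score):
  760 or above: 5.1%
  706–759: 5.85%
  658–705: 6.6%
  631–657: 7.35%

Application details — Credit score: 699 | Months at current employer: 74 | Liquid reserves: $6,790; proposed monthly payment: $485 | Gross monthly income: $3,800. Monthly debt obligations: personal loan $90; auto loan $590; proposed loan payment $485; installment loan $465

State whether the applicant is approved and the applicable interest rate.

Approved at 6.6%

Credit score 699 ≥ 631 (meets minimum)
Employment 74 ≥ 18 months
Total monthly debts = (90 + 590 + 485 + 465) = 1,630. DTI: 1,630 ÷ 3,800 = 42.9%, within the 45% cap
Reserves = 6,790/485 = 14.0 months ≥ 2
All requirements met. Score 699 falls in the 658–705 tier → 6.6%.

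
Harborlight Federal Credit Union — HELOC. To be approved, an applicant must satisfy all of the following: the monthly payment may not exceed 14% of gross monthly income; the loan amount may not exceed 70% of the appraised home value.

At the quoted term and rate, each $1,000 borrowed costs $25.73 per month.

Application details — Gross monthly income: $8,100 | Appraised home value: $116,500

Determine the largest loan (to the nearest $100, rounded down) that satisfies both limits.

Payment cap: 14% × $8,100 = $1,134/month.
At $25.73 per $1,000, that supports 1,134/25.73 × 1,000 ≈ $44,073 → $44,000.
LTV cap: 70% × $116,500 = $81,550 → $81,500.
Binding constraint: payment-to-income.

$44,000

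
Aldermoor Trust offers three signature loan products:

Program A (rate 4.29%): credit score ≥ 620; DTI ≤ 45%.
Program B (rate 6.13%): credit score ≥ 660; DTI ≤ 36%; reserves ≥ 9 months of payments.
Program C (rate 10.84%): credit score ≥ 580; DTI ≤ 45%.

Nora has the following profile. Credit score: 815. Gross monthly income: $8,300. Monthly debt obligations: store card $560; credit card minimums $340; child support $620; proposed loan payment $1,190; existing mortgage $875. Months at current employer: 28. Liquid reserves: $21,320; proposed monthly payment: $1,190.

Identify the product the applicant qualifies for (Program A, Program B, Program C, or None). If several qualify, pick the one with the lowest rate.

Total debts = (560 + 340 + 620 + 1,190 + 875) = 3,585; DTI = 3,585/8,300 = 43.2%.
Reserves = 21,320/1,190 = 17.9 months.
Program A: score 815 ≥ 620; DTI 43.2% ≤ 45% → qualifies.
Program B: score 815 ≥ 660; DTI 43.2% > 36%; reserves 17.9 ≥ 9 mo → does not qualify.
Program C: score 815 ≥ 580; DTI 43.2% ≤ 45% → qualifies.
Qualifying: Program A, Program C. Lowest rate is 4.29% → Program A.

Program A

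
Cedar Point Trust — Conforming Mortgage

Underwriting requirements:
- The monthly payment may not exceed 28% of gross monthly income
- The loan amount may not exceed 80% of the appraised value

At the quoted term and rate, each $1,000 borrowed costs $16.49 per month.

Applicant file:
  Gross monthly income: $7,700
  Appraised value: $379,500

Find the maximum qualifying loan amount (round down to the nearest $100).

Payment cap: 28% × $7,700 = $2,156/month.
At $16.49 per $1,000, that supports 2,156/16.49 × 1,000 ≈ $130,745 → $130,700.
LTV cap: 80% × $379,500 = $303,600 → $303,600.
Binding constraint: payment-to-income.

$130,700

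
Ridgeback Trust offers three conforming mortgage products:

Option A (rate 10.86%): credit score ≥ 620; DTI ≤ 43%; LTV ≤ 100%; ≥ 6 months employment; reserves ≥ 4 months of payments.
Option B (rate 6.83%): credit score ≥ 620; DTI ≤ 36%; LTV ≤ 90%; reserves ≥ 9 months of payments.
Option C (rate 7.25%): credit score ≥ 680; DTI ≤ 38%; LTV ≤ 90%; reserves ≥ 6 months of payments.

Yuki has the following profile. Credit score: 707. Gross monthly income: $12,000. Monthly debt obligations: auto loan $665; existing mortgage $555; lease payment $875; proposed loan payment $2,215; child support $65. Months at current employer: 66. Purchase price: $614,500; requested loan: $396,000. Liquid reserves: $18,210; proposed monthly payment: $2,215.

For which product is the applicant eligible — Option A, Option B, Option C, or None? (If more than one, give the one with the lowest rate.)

Option C

Total debts = (665 + 555 + 875 + 2,215 + 65) = 4,375; DTI = 4,375/12,000 = 36.5%.
LTV = 396,000/614,500 = 64.4%.
Reserves = 18,210/2,215 = 8.2 months.
Option A: score 707 ≥ 620; DTI 36.5% ≤ 43%; LTV 64.4% ≤ 100%; employment 66 ≥ 6 mo; reserves 8.2 ≥ 4 mo → qualifies.
Option B: score 707 ≥ 620; DTI 36.5% > 36%; LTV 64.4% ≤ 90%; reserves 8.2 < 9 mo → does not qualify.
Option C: score 707 ≥ 680; DTI 36.5% ≤ 38%; LTV 64.4% ≤ 90%; reserves 8.2 ≥ 6 mo → qualifies.
Qualifying: Option A, Option C. Lowest rate is 7.25% → Option C.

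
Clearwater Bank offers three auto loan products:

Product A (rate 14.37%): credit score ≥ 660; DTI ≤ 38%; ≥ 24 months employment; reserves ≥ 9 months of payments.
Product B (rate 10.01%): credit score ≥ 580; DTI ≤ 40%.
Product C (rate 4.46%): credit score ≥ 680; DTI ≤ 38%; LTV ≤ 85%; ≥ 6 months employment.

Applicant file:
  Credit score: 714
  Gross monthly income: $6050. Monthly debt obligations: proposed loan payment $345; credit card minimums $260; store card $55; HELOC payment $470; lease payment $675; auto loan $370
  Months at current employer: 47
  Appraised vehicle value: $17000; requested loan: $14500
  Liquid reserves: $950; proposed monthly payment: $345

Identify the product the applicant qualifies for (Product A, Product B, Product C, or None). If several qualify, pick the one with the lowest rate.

Total debts = (345 + 260 + 55 + 470 + 675 + 370) = 2,175; DTI = 2,175/6,050 = 36%.
LTV = 14,500/17,000 = 85.3%.
Reserves = 950/345 = 2.8 months.
Product A: score 714 ≥ 660; DTI 36% ≤ 38%; employment 47 ≥ 24 mo; reserves 2.8 < 9 mo → does not qualify.
Product B: score 714 ≥ 580; DTI 36% ≤ 40% → qualifies.
Product C: score 714 ≥ 680; DTI 36% ≤ 38%; LTV 85.3% > 85%; employment 47 ≥ 6 mo → does not qualify.

Product B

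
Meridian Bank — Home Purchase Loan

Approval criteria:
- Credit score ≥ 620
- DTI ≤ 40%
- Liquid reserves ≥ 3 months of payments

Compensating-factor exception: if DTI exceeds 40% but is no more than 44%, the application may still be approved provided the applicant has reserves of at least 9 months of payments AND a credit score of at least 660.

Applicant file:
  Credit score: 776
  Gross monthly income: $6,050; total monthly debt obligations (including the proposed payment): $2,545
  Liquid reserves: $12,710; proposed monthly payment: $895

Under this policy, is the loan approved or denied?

Credit score 776 ≥ 620 (meets base)
DTI: 2,545 ÷ 6,050 = 42.1%, over the 40% base limit.
Reserves: 12,710 ÷ 895 = 14.2 months (meets 3-month minimum)
42.1% falls in the override range (40%–44%), so the compensating-factor test applies.
Reserves 14.2 ≥ 9 months; credit score 776 ≥ 660.
Both compensating conditions met → exception applies.

Approved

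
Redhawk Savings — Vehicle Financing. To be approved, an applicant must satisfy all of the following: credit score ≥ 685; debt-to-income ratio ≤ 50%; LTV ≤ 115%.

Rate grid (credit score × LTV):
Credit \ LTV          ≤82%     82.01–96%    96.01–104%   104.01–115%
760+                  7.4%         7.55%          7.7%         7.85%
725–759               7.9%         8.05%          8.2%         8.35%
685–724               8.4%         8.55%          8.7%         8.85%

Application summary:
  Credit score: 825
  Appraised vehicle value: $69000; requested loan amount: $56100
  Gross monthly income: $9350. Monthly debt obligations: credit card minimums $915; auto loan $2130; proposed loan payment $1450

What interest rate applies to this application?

7.4%

Credit score 825 ≥ 685; Total monthly debts = (915 + 2,130 + 1,450) = 4,495. DTI = 4,495/9,350 = 48.1% ≤ 50%
LTV = 56,100/69,000 = 81.3% ≤ 115%
Row: 825 falls in 760+. Column: 81.3% falls in ≤82%. Rate = 7.4%.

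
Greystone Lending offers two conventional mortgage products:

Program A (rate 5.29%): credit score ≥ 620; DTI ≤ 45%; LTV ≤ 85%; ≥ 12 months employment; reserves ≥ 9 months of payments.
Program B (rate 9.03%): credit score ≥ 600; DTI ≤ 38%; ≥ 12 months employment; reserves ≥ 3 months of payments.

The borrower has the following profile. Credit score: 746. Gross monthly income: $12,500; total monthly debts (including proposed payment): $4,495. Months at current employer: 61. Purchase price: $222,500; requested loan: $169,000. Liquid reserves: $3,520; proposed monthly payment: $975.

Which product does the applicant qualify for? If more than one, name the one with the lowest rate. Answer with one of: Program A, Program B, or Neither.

Program B

DTI = 4,495/12,500 = 36%.
LTV = 169,000/222,500 = 76%.
Reserves = 3,520/975 = 3.6 months.
Program A: score 746 ≥ 620; DTI 36% ≤ 45%; LTV 76% ≤ 85%; employment 61 ≥ 12 mo; reserves 3.6 < 9 mo → does not qualify.
Program B: score 746 ≥ 600; DTI 36% ≤ 38%; employment 61 ≥ 12 mo; reserves 3.6 ≥ 3 mo → qualifies.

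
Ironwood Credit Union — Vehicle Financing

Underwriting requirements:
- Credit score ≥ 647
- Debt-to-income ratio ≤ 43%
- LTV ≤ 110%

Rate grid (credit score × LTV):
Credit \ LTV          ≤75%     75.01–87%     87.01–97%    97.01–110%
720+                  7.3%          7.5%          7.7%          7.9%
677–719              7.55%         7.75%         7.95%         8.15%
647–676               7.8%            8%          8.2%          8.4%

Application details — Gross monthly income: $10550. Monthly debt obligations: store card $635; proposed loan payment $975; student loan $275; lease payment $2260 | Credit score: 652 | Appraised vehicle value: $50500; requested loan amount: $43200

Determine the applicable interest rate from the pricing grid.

Credit score 652 ≥ 647; Total monthly debts = (635 + 975 + 275 + 2,260) = 4,145. Debt-to-income = 4,145/10,550 = 39.3% — meets 43% limit
Loan-to-value = 43,200/50,500 = 85.5% — pass (110% max)
Credit 652 → row 647–676; LTV 85.5% → column 75.01–87%. Grid cell → 8%.

8%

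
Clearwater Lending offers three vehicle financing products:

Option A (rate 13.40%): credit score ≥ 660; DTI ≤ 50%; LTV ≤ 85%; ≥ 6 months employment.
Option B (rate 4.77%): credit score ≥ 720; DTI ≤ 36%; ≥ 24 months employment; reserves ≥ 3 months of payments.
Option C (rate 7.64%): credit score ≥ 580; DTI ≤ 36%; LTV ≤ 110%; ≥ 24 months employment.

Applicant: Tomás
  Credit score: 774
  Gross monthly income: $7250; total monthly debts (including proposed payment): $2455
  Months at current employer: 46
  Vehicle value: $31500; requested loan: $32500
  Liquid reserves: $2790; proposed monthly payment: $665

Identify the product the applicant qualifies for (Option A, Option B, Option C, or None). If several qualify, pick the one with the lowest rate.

Option B

DTI = 2,455/7,250 = 33.9%.
LTV = 32,500/31,500 = 103.2%.
Reserves = 2,790/665 = 4.2 months.
Option A: score 774 ≥ 660; DTI 33.9% ≤ 50%; LTV 103.2% > 85%; employment 46 ≥ 6 mo → does not qualify.
Option B: score 774 ≥ 720; DTI 33.9% ≤ 36%; employment 46 ≥ 24 mo; reserves 4.2 ≥ 3 mo → qualifies.
Option C: score 774 ≥ 580; DTI 33.9% ≤ 36%; LTV 103.2% ≤ 110%; employment 46 ≥ 24 mo → qualifies.
Qualifying: Option B, Option C. Lowest rate is 4.77% → Option B.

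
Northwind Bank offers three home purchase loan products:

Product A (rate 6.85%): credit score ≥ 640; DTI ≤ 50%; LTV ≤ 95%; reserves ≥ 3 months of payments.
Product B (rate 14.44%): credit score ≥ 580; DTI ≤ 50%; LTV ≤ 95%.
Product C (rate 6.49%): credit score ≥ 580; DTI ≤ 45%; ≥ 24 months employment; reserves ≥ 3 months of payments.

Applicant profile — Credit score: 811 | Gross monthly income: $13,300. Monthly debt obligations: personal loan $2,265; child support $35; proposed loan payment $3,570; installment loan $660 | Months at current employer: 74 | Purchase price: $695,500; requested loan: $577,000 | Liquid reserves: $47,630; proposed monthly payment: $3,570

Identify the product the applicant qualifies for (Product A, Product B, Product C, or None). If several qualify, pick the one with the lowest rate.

Product A

Total debts = (2,265 + 35 + 3,570 + 660) = 6,530; DTI = 6,530/13,300 = 49.1%.
LTV = 577,000/695,500 = 83%.
Reserves = 47,630/3,570 = 13.3 months.
Product A: score 811 ≥ 640; DTI 49.1% ≤ 50%; LTV 83% ≤ 95%; reserves 13.3 ≥ 3 mo → qualifies.
Product B: score 811 ≥ 580; DTI 49.1% ≤ 50%; LTV 83% ≤ 95% → qualifies.
Product C: score 811 ≥ 580; DTI 49.1% > 45%; employment 74 ≥ 24 mo; reserves 13.3 ≥ 3 mo → does not qualify.
Qualifying: Product A, Product B. Lowest rate is 6.85% → Product A.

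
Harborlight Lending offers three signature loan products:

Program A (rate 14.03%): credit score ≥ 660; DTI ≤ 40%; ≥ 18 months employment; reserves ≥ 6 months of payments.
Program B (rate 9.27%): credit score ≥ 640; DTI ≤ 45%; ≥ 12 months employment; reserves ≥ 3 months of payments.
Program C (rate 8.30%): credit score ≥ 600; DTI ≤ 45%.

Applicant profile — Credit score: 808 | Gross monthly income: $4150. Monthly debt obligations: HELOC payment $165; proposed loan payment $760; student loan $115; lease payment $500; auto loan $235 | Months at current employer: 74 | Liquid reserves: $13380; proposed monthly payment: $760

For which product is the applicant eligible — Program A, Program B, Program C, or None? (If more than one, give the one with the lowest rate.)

Total debts = (165 + 760 + 115 + 500 + 235) = 1,775; DTI = 1,775/4,150 = 42.8%.
Reserves = 13,380/760 = 17.6 months.
Program A: score 808 ≥ 660; DTI 42.8% > 40%; employment 74 ≥ 18 mo; reserves 17.6 ≥ 6 mo → does not qualify.
Program B: score 808 ≥ 640; DTI 42.8% ≤ 45%; employment 74 ≥ 12 mo; reserves 17.6 ≥ 3 mo → qualifies.
Program C: score 808 ≥ 600; DTI 42.8% ≤ 45% → qualifies.
Qualifying: Program B, Program C. Lowest rate is 8.30% → Program C.

Program C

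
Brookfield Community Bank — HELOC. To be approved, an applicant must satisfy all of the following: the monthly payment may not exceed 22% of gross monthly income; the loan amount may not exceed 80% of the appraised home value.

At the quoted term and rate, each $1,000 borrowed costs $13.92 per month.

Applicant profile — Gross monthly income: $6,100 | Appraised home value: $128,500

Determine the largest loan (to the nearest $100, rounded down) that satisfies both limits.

$96,400

Payment cap: 22% × $6,100 = $1,342/month.
At $13.92 per $1,000, that supports 1,342/13.92 × 1,000 ≈ $96,408 → $96,400.
LTV cap: 80% × $128,500 = $102,800 → $102,800.
Binding constraint: payment-to-income.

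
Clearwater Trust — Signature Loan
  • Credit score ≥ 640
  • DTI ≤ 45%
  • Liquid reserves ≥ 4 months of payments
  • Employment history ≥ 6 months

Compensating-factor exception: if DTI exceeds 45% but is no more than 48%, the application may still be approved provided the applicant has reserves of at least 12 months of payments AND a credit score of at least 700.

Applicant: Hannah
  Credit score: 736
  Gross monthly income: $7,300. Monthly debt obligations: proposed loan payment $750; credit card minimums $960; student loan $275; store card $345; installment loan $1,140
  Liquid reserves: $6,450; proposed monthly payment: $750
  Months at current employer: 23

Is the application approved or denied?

Credit score 736 ≥ 640 (meets base)
Total debts = (750 + 960 + 275 + 345 + 1,140) = 3,470. DTI: 3,470 ÷ 7,300 = 47.5%, over the 45% base limit.
Reserves = 6,450/750 = 8.6 months ≥ 4
Employment 23 ≥ 6 months
DTI 47.5% is within the 45%–48% exception band; checking compensating factors.
Override check — reserves: 8.6 mo (short of 12); score: 736 (ok).
Compensating-factor requirement not fully met.

Denied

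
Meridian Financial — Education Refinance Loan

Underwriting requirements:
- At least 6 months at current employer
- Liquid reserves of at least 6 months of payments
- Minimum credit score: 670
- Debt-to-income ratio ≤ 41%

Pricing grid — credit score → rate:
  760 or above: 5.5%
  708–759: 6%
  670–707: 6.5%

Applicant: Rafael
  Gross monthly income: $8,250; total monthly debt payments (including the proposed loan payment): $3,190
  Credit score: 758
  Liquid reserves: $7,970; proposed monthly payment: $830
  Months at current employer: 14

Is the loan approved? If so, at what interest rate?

Credit score 758 ≥ 670 (meets minimum)
Liquid reserves cover 7,970/830 = 9.6 months — ≥ 6 required
DTI = 3,190/8,250 = 38.7% ≤ 41%
Employment 14 ≥ 6 months
All requirements met. Score 758 falls in the 708–759 tier → 6%.

Approved at 6%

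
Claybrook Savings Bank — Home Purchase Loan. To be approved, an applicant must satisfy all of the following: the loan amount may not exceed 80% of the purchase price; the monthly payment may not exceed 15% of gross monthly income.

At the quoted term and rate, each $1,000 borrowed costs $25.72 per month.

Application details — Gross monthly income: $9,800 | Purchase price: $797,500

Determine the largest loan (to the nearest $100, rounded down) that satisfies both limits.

$57,100

Payment cap: 15% × $9,800 = $1,470/month.
At $25.72 per $1,000, that supports 1,470/25.72 × 1,000 ≈ $57,153 → $57,100.
LTV cap: 80% × $797,500 = $638,000 → $638,000.
Binding constraint: payment-to-income.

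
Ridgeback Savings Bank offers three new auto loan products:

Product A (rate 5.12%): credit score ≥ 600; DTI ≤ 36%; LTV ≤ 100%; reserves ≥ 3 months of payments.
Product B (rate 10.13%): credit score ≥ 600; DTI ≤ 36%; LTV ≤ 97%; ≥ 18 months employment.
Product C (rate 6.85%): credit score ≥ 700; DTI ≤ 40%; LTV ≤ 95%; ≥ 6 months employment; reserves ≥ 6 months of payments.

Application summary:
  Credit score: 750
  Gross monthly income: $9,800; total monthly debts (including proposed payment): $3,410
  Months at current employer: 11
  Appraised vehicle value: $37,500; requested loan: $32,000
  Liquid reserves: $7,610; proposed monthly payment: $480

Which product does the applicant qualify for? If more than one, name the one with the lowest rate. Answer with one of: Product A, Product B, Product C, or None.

DTI = 3,410/9,800 = 34.8%.
LTV = 32,000/37,500 = 85.3%.
Reserves = 7,610/480 = 15.9 months.
Product A: score 750 ≥ 600; DTI 34.8% ≤ 36%; LTV 85.3% ≤ 100%; reserves 15.9 ≥ 3 mo → qualifies.
Product B: score 750 ≥ 600; DTI 34.8% ≤ 36%; LTV 85.3% ≤ 97%; employment 11 < 18 mo → does not qualify.
Product C: score 750 ≥ 700; DTI 34.8% ≤ 40%; LTV 85.3% ≤ 95%; employment 11 ≥ 6 mo; reserves 15.9 ≥ 6 mo → qualifies.
Qualifying: Product A, Product C. Lowest rate is 5.12% → Product A.

Product A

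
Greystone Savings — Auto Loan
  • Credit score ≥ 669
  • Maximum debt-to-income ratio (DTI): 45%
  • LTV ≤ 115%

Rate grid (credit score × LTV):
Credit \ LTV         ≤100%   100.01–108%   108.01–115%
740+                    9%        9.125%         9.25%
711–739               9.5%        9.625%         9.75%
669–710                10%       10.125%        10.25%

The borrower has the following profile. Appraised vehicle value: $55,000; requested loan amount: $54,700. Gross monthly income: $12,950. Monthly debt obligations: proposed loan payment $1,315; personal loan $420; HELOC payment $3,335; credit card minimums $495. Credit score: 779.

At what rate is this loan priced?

Credit score 779 ≥ 669; Total monthly debts = (1,315 + 420 + 3,335 + 495) = 5,565. DTI = 5,565/12,950 = 43% ≤ 45%
LTV = 54,700/55,000 = 99.5% ≤ 115%
Score 779 is in the 740+ band; LTV 99.5% is in the ≤100% band → 9%.

9%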